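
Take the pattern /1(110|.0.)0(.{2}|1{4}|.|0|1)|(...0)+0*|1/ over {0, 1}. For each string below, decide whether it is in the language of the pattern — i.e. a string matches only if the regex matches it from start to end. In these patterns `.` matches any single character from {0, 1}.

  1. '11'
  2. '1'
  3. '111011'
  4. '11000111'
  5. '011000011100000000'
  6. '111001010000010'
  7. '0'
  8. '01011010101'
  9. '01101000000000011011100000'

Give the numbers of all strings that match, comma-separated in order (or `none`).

1. '11' → no match
2. '1' → match
3. '111011' → no match
4. '11000111' → no match
5 → no match
6 → no match
7. '0' → no match
8. '01011010101' → no match
9 → no match

2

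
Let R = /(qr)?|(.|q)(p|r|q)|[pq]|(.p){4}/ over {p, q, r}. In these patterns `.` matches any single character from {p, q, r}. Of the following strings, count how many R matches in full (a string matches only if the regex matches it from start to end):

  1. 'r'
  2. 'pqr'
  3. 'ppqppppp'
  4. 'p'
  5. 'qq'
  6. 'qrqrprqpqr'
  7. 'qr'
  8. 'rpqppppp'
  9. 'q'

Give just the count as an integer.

6

1. 'r' → no match
2. 'pqr' → no match
3. 'ppqppppp' → match
4. 'p' → match
5. 'qq' → match
6. 'qrqrprqpqr' → no match
7. 'qr' → match
8. 'rpqppppp' → match
9. 'q' → match
Total matched: 6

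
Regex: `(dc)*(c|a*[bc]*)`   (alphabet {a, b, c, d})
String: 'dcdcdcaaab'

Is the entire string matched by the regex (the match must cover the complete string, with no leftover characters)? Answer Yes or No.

Yes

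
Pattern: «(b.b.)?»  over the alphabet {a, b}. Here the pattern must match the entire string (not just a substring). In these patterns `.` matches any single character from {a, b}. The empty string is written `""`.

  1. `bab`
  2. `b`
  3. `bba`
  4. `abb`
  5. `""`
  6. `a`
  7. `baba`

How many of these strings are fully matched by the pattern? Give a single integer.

2

1 → no match
2 → no match
3 → no match
4 → no match
5 → match
6 → no match
7 → match
Total matched: 2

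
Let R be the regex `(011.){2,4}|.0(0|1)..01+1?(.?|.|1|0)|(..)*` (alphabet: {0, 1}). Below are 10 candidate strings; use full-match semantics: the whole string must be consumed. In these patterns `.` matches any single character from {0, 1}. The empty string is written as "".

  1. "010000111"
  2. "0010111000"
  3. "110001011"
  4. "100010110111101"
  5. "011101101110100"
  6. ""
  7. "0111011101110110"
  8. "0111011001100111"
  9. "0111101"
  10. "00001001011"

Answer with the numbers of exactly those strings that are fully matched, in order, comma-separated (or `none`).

1 → no match
2 → match
3 → no match
4 → no match
5 → no match
6 → match
7 → match
8 → match
9 → no match
10 → no match

2, 6, 7, 8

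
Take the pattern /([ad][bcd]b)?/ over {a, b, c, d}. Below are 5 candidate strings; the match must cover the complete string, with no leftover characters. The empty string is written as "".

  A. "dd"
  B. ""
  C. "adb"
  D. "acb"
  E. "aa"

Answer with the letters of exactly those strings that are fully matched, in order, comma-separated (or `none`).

A. "dd" → no match
B. "" → match
C. "adb" → match
D. "acb" → match
E. "aa" → no match

B, C, D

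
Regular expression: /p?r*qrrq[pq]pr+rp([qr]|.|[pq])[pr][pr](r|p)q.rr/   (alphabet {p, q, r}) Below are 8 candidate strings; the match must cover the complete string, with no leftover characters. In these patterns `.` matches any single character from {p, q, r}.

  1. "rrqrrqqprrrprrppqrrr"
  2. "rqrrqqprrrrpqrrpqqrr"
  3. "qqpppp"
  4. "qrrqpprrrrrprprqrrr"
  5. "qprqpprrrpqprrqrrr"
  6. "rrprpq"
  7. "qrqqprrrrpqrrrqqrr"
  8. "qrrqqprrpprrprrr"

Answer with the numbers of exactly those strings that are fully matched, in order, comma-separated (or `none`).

1, 2

1 → match
2 → match
3 → no match — must end with "rr"
4 → no match
5 → no match
6 → no match — must end with "rr"
7 → no match
8 → no match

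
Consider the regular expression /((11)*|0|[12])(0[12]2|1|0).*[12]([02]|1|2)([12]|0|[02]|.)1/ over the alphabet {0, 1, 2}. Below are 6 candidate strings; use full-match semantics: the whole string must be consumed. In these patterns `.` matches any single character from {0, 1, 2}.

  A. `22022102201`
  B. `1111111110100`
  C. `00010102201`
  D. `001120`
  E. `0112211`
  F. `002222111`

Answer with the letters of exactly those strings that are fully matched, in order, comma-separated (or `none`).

A → no match
B → no match — must end with `1`
C → match
D → no match — must end with `1`
E → match
F → match

C, E, F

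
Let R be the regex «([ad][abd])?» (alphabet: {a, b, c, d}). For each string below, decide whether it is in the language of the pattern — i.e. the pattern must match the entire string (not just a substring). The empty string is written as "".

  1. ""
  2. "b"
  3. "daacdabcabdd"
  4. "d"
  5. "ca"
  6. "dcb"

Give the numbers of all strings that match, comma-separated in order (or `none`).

1. "" → match
2. "b" → no match
3. "daacdabcabdd" → no match
4. "d" → no match
5. "ca" → no match
6. "dcb" → no match

1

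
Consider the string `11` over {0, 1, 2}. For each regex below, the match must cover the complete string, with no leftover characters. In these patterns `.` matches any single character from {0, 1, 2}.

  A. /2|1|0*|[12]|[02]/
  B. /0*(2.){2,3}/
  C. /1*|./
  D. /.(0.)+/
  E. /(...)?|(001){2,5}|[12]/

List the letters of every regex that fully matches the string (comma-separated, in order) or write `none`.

C

A → no match
B → no match
C → match
D → no match
E → no match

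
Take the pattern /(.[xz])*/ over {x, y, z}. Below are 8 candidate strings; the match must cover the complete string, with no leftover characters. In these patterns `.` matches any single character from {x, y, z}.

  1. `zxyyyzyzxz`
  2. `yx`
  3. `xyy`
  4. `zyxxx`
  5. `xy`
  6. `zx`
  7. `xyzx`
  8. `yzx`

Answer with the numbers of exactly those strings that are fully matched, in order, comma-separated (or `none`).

2, 6

1 → no match
2 → match
3 → no match
4 → no match
5 → no match
6 → match
7 → no match
8 → no match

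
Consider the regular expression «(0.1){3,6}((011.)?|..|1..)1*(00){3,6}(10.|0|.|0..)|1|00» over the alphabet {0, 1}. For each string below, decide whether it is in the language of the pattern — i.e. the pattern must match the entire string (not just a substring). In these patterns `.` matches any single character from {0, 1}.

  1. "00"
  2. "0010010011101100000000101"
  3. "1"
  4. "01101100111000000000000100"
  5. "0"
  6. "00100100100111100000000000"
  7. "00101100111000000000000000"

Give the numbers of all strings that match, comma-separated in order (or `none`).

1, 2, 3, 4, 6, 7

1 → match
2 → match
3 → match
4 → match
5 → no match
6 → match
7 → match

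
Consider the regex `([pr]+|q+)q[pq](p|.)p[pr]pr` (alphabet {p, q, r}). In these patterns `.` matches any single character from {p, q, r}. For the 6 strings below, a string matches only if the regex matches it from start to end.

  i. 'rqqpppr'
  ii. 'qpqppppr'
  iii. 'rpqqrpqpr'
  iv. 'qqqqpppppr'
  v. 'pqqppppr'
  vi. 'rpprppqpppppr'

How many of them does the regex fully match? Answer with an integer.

i → no match
ii → no match
iii → no match
iv → match
v → match
vi → match
Total matched: 3

3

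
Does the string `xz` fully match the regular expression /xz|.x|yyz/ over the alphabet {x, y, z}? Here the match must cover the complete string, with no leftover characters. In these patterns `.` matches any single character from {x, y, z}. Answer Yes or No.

Yes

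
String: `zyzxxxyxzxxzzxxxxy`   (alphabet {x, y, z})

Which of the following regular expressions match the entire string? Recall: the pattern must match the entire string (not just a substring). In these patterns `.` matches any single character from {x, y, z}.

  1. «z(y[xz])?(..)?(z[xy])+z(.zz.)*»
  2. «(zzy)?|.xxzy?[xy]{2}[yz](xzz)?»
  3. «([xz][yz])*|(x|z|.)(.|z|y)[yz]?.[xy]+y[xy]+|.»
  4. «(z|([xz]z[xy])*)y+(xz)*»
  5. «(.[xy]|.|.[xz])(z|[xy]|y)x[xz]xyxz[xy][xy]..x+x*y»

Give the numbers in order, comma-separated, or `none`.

5

1 → no match
2 → no match
3 → no match
4 → no match
5 → match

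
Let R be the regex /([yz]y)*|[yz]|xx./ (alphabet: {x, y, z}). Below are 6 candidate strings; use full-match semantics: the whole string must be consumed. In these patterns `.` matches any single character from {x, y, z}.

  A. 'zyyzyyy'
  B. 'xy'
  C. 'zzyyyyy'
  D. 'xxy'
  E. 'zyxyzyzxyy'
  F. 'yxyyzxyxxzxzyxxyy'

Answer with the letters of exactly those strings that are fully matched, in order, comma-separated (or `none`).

D

A → no match
B → no match
C → no match
D → match
E → no match
F → no match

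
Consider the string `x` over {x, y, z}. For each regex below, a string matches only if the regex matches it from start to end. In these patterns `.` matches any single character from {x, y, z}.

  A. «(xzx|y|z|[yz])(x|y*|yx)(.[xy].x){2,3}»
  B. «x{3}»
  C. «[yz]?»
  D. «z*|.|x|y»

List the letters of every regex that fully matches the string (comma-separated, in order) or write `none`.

D

A → no match
B → no match
C → no match
D → match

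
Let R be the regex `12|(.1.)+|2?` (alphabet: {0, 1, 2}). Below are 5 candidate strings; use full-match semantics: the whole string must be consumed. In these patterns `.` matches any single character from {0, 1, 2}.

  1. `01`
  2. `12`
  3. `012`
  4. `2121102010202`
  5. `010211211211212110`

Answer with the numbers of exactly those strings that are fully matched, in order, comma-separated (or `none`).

1 → no match
2 → match
3 → match
4 → no match
5 → match

2, 3, 5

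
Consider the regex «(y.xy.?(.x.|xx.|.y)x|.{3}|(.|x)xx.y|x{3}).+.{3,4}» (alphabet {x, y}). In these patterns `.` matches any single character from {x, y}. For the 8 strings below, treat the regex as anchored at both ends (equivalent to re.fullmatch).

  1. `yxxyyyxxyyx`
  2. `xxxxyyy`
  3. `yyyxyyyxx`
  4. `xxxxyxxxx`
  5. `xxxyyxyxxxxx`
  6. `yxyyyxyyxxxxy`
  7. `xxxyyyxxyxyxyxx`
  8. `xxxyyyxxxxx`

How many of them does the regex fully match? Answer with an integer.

8

1 → match
2 → match
3 → match
4 → match
5 → match
6 → match
7 → match
8 → match
Total matched: 8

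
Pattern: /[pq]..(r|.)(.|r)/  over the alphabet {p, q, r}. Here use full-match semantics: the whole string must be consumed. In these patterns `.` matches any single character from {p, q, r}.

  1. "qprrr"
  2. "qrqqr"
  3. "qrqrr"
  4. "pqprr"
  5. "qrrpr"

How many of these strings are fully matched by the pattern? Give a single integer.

5

1 → match
2 → match
3 → match
4 → match
5 → match
Total matched: 5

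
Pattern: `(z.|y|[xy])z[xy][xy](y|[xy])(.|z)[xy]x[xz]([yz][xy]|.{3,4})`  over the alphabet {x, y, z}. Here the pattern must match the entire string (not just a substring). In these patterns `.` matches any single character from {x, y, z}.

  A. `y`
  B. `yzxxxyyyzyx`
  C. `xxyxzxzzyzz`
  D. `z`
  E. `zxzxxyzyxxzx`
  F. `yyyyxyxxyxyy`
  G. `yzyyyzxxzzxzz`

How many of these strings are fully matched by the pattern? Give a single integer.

2

A. `y` → no match
B. `yzxxxyyyzyx` → no match
C. `xxyxzxzzyzz` → no match
D. `z` → no match
E. `zxzxxyzyxxzx` → match
F. `yyyyxyxxyxyy` → no match
G → match
Total matched: 2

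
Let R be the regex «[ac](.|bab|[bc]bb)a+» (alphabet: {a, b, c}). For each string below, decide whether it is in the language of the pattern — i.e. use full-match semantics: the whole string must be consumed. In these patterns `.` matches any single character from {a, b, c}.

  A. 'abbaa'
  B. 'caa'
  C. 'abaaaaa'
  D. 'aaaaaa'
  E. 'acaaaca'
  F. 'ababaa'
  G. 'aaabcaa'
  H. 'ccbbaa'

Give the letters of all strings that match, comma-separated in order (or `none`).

B, C, D, F, H

A → no match
B → match
C → match
D → match
E → no match
F → match
G → no match
H → match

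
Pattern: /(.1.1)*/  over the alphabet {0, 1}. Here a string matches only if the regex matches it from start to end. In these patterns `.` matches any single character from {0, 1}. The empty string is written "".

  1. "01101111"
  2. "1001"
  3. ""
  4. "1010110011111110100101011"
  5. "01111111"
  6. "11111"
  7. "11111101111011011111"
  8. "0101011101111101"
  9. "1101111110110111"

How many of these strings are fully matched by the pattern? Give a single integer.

3

1. "01101111" → no match
2. "1001" → no match
3. "" → match
4 → no match
5. "01111111" → match
6. "11111" → no match
7 → no match
8 → match
9 → no match
Total matched: 3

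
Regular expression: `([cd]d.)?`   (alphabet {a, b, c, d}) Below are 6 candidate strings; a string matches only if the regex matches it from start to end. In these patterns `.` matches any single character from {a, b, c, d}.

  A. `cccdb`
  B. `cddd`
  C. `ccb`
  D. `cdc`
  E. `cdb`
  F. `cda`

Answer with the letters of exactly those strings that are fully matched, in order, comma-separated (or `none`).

D, E, F

A → no match
B → no match
C → no match
D → match
E → match
F → match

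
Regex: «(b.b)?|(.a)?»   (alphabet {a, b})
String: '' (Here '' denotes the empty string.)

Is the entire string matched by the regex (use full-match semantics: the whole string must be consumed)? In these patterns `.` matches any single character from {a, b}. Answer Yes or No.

Yes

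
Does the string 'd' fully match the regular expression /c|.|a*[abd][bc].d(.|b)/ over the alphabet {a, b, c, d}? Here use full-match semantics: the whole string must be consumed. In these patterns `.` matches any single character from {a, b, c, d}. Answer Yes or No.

Yes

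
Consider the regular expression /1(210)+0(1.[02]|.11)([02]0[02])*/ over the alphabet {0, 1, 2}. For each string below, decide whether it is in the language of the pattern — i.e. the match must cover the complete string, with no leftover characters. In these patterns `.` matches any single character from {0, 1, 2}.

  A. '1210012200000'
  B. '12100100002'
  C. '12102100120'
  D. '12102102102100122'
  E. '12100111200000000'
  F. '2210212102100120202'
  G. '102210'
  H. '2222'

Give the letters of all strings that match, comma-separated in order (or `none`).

B, C, D, E

A → no match
B → match
C → match
D → match
E → match
F → no match — must start with '1210'
G → no match — must start with '1210'
H → no match — must start with '1210'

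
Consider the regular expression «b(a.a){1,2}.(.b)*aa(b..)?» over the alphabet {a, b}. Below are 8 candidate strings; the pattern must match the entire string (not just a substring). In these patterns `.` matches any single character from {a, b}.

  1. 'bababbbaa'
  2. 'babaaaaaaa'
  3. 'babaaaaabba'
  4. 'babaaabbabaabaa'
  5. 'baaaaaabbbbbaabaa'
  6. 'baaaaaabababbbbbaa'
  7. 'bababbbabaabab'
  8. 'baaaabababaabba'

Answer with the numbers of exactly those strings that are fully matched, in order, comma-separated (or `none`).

1 → match
2 → match
3 → no match
4 → no match
5 → match
6 → match
7 → match
8 → match

1, 2, 5, 6, 7, 8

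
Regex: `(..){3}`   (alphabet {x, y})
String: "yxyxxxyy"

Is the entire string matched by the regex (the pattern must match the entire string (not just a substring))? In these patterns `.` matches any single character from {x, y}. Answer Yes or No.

No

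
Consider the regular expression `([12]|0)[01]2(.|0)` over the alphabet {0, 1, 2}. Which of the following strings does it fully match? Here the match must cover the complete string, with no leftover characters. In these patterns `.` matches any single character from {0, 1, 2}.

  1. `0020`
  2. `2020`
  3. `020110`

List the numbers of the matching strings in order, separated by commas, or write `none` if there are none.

1. `0020` → match
2. `2020` → match
3. `020110` → no match

1, 2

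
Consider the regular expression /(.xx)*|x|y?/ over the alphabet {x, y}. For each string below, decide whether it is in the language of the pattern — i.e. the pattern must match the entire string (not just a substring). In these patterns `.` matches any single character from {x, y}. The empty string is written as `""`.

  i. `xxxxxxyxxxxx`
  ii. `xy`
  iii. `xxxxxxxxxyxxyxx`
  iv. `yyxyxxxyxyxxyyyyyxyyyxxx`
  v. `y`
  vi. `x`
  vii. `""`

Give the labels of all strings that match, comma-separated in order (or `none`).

i → match
ii → no match
iii → match
iv → no match
v → match
vi → match
vii → match

i, iii, v, vi, vii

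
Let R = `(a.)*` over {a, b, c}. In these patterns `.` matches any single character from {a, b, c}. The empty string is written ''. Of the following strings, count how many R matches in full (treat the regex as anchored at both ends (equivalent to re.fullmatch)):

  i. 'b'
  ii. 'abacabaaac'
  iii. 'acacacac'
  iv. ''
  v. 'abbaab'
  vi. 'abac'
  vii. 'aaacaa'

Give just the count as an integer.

5

i → no match
ii → match
iii → match
iv → match
v → no match
vi → match
vii → match
Total matched: 5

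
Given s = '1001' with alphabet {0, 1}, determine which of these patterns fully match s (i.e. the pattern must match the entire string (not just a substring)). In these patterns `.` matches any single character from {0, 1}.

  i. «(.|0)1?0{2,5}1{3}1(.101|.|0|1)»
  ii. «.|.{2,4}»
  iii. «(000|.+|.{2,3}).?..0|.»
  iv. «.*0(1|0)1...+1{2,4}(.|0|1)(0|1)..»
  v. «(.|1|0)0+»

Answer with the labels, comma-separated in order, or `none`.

ii

i → no match
ii → match
iii → no match
iv → no match
v → no match — must end with '0'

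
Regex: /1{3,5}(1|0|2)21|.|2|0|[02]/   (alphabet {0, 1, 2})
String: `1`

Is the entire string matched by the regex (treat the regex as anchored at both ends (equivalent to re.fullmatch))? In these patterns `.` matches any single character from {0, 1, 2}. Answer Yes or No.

Yes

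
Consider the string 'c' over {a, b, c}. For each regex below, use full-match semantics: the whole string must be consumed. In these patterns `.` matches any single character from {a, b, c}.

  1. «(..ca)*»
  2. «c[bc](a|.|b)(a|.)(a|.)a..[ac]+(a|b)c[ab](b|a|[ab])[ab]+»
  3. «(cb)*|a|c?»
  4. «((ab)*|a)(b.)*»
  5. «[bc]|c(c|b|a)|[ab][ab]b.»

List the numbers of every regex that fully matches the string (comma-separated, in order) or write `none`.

3, 5

1 → no match
2 → no match
3 → match
4 → no match
5 → match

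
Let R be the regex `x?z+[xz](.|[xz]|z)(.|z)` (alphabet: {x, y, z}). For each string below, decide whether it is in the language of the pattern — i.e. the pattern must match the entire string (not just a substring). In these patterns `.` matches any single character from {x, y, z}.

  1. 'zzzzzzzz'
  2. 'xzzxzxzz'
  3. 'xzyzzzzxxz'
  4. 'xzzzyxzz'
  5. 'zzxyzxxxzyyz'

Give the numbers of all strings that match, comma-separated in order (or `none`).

1 → match
2 → no match
3 → no match
4 → no match
5 → no match

1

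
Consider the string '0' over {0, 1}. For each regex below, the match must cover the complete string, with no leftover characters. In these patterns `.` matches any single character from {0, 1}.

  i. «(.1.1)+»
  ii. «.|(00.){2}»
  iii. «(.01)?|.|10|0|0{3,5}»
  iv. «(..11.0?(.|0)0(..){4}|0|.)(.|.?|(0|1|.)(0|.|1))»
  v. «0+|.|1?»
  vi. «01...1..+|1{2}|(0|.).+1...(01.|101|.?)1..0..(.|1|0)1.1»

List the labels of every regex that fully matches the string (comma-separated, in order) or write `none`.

ii, iii, iv, v

i → no match — must end with '1'
ii → match
iii → match
iv → match
v → match
vi → no match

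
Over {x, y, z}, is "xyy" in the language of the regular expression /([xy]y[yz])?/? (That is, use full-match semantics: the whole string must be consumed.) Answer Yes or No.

Yes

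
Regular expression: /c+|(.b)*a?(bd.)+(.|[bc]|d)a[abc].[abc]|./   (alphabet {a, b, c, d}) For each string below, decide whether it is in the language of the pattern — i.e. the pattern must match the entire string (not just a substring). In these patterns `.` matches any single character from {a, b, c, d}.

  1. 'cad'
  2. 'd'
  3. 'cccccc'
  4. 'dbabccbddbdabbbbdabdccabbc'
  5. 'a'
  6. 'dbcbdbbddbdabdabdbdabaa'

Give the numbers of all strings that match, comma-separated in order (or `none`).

2, 3, 5, 6

1. 'cad' → no match
2. 'd' → match
3. 'cccccc' → match
4 → no match
5. 'a' → match
6 → match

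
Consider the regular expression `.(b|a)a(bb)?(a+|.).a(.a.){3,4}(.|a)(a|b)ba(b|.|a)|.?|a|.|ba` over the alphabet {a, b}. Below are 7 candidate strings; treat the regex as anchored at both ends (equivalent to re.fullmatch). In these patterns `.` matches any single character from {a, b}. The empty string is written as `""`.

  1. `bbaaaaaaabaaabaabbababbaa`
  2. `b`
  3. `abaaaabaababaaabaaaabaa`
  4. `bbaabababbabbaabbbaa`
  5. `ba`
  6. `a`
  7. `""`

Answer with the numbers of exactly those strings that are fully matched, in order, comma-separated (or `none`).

1, 2, 3, 4, 5, 6, 7

1 → match
2 → match
3 → match
4 → match
5 → match
6 → match
7 → match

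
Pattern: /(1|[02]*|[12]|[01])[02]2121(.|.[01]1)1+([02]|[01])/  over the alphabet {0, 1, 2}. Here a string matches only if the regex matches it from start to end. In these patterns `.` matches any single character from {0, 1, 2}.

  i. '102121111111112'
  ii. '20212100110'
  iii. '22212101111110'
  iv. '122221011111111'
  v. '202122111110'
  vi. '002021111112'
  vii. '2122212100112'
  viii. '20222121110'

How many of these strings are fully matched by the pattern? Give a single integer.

4

i → match
ii → match
iii → match
iv → no match
v → no match
vi → no match
vii → no match
viii → match
Total matched: 4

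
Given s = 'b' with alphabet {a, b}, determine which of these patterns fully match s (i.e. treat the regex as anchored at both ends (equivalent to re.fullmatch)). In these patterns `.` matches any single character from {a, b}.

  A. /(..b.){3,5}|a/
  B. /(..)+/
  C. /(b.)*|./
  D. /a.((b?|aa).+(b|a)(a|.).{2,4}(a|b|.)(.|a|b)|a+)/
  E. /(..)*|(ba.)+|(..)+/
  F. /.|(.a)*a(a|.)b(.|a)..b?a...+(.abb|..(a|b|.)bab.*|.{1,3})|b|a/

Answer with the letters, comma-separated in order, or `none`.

C, F

A → no match
B → no match
C → match
D → no match — must start with 'a'
E → no match
F → match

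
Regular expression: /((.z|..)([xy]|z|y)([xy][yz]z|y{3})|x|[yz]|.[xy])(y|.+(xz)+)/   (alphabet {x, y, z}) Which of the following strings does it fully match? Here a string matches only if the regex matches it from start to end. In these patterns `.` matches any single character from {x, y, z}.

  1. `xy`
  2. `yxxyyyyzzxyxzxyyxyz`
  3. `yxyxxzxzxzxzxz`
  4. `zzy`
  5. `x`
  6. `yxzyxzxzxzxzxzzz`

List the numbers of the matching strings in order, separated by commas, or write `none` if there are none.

1 → match
2 → no match
3 → match
4 → no match
5 → no match
6 → no match

1, 3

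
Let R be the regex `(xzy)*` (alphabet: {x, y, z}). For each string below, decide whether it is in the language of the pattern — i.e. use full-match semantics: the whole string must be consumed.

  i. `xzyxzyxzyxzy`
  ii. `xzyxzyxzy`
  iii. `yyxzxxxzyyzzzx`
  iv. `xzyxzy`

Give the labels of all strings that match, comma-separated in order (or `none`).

i, ii, iv

i → match
ii → match
iii → no match
iv → match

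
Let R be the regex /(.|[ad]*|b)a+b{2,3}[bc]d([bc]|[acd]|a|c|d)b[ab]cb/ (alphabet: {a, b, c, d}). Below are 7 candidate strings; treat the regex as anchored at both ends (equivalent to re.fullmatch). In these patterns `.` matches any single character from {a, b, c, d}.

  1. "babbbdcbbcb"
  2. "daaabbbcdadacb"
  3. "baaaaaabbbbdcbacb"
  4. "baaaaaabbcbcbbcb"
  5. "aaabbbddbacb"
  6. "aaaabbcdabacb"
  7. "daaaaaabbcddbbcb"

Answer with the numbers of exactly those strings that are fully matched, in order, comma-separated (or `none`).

1 → match
2 → no match
3 → match
4 → no match
5 → match
6 → match
7 → match

1, 3, 5, 6, 7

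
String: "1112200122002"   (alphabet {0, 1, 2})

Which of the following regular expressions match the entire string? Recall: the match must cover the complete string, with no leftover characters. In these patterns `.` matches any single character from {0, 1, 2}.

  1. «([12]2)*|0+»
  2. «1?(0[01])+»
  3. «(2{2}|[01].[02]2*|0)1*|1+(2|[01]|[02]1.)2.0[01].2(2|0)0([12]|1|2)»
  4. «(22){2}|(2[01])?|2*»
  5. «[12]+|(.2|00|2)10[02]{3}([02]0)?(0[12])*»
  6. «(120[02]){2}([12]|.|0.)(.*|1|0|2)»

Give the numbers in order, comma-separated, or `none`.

3

1 → no match
2 → no match
3 → match
4 → no match
5 → no match
6 → no match — must start with "120"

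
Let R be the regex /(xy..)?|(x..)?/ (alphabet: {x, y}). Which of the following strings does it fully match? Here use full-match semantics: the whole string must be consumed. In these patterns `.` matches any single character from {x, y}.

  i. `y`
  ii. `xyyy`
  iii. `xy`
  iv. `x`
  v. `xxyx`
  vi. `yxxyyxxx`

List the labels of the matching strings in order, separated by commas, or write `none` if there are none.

ii

i → no match
ii → match
iii → no match
iv → no match
v → no match
vi → no match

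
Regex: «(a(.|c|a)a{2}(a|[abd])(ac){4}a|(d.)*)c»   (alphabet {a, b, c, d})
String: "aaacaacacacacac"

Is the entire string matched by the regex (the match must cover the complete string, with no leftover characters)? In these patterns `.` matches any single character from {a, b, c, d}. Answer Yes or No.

No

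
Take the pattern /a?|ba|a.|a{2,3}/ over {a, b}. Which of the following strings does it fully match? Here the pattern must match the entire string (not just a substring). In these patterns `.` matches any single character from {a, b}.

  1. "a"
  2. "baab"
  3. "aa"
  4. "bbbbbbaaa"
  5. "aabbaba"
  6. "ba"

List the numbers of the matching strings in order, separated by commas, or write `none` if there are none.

1 → match
2 → no match
3 → match
4 → no match
5 → no match
6 → match

1, 3, 6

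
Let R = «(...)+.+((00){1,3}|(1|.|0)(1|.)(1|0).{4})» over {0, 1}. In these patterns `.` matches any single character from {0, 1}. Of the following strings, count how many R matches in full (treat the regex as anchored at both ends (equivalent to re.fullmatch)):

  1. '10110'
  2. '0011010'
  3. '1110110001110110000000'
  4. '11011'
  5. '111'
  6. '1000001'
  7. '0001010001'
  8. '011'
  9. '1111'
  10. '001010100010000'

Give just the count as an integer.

1 → no match
2 → no match
3 → match
4 → no match
5 → no match
6 → no match
7 → no match
8 → no match
9 → no match
10 → match
Total matched: 2

2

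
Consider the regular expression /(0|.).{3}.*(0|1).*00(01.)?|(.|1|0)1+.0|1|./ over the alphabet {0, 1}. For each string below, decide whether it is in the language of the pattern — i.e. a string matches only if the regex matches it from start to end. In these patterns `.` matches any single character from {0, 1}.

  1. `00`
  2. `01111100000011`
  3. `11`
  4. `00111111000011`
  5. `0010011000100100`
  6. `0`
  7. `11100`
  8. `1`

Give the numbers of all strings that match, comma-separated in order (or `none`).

1 → no match
2 → match
3 → no match
4 → match
5 → match
6 → match
7 → match
8 → match

2, 4, 5, 6, 7, 8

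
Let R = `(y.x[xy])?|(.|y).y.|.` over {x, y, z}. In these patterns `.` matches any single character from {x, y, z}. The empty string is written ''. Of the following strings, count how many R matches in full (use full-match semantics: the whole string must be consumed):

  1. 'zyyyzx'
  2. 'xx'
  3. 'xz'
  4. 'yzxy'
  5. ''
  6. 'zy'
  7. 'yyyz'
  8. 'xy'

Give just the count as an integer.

1 → no match
2 → no match
3 → no match
4 → match
5 → match
6 → no match
7 → match
8 → no match
Total matched: 3

3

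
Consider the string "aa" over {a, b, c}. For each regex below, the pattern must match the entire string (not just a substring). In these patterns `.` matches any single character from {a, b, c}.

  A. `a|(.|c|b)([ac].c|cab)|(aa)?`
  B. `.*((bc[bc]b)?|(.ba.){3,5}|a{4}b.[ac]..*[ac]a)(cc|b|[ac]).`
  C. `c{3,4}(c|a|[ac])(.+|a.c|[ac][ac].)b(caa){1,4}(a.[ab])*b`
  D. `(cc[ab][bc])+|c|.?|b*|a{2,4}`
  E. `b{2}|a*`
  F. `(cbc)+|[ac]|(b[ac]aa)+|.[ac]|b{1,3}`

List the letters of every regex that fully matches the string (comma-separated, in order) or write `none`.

A, B, D, E, F

A → match
B → match
C → no match — must start with "c"
D → match
E → match
F → match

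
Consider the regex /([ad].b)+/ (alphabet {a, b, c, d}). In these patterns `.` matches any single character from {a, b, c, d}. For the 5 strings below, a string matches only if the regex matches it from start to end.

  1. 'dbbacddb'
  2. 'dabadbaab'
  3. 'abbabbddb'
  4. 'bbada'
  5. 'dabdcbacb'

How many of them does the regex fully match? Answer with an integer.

1 → no match
2 → match
3 → match
4 → no match — must end with 'b'
5 → match
Total matched: 3

3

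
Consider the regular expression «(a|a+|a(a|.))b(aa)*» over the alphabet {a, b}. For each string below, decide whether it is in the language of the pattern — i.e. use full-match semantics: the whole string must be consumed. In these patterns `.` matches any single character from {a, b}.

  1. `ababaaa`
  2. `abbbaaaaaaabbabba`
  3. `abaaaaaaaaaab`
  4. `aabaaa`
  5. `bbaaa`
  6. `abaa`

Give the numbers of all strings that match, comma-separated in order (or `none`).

6

1. `ababaaa` → no match
2 → no match
3 → no match
4. `aabaaa` → no match
5. `bbaaa` → no match — must start with `a`
6. `abaa` → match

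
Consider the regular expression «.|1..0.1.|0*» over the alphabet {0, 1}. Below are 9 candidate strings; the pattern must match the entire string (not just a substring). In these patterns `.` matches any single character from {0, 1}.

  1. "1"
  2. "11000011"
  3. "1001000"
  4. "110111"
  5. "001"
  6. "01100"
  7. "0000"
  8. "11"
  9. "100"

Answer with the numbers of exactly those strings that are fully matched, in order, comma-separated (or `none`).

1 → match
2 → no match
3 → no match
4 → no match
5 → no match
6 → no match
7 → match
8 → no match
9 → no match

1, 7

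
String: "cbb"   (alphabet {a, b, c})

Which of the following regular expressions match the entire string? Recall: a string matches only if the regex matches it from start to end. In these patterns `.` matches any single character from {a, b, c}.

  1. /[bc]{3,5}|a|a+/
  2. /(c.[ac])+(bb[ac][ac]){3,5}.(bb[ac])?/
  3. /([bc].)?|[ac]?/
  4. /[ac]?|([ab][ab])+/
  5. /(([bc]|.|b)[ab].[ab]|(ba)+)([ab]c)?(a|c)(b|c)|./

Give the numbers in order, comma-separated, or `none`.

1

1 → match
2 → no match
3 → no match
4 → no match
5 → no match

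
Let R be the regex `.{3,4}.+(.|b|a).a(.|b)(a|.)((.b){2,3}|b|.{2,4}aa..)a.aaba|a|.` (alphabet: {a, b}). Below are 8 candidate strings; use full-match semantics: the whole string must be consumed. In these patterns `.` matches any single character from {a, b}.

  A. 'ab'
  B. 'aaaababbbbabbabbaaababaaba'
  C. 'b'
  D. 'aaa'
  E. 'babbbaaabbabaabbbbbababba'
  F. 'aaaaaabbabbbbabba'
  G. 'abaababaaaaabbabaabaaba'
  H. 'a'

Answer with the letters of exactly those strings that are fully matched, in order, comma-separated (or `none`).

B, C, H

A → no match
B → match
C → match
D → no match
E → no match
F → no match
G → no match
H → match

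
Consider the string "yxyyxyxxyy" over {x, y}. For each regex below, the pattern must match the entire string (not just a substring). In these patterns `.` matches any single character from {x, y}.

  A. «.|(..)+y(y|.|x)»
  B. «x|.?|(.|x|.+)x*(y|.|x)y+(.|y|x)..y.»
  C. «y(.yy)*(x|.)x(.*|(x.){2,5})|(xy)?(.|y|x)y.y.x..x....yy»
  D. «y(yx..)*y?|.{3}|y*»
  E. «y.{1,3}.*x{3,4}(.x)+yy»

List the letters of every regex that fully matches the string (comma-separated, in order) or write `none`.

A → match
B → no match
C → no match
D → no match
E → no match

A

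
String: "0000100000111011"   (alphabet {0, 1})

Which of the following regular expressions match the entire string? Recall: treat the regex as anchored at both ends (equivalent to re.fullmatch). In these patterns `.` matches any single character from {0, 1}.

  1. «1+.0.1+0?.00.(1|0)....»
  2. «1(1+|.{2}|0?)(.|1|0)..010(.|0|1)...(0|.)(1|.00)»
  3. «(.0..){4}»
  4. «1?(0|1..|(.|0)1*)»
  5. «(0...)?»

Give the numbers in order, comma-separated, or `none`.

1 → no match — must start with "1"
2 → no match — must start with "1"
3 → match
4 → no match
5 → no match

3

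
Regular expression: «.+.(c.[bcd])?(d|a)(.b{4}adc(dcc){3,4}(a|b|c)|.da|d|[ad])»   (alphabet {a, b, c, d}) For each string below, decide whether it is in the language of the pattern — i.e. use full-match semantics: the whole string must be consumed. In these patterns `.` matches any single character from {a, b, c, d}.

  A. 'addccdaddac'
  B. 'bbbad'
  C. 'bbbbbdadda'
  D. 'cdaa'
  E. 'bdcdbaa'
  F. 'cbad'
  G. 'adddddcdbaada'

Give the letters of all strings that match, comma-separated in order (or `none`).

B, C, D, E, F, G

A → no match
B → match
C → match
D → match
E → match
F → match
G → match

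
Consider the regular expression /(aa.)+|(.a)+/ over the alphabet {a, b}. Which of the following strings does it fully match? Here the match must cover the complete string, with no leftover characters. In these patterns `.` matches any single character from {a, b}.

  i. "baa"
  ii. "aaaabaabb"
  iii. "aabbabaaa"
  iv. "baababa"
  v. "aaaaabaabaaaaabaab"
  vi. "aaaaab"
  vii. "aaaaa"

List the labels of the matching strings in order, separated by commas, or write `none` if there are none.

v, vi

i. "baa" → no match
ii. "aaaabaabb" → no match
iii. "aabbabaaa" → no match
iv. "baababa" → no match
v → match
vi. "aaaaab" → match
vii. "aaaaa" → no match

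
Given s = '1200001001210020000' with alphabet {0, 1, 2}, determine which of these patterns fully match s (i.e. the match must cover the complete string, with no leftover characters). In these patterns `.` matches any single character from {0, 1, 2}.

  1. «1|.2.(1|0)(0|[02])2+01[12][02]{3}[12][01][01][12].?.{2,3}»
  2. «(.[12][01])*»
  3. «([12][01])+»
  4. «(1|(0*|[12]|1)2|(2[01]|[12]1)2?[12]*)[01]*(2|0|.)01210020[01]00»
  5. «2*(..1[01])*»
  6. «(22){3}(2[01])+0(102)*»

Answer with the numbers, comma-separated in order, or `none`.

4

1 → no match
2 → no match
3 → no match
4 → match
5 → no match
6 → no match — must start with '22'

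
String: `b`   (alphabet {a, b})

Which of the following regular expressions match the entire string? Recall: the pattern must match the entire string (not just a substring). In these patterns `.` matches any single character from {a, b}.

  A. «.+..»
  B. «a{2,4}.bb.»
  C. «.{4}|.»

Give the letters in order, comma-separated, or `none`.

A → no match
B → no match — must start with `a`
C → match

C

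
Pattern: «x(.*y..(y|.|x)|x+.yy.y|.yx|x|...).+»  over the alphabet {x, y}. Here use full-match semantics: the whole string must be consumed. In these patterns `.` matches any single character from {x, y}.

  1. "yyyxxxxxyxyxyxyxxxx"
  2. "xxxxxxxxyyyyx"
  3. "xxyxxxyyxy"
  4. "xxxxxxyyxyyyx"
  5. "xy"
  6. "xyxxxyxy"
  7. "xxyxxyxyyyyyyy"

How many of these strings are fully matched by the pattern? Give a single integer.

5

1 → no match — must start with "x"
2 → match
3. "xxyxxxyyxy" → match
4 → match
5. "xy" → no match
6. "xyxxxyxy" → match
7 → match
Total matched: 5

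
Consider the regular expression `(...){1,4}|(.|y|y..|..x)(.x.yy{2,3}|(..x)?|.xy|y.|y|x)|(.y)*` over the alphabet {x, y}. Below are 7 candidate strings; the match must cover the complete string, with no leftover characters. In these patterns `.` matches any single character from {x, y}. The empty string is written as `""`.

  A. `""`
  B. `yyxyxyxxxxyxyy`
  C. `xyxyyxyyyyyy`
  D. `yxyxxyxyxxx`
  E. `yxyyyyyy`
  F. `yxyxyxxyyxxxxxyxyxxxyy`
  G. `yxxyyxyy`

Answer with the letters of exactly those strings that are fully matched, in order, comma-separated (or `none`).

A. `""` → match
B → no match
C. `xyxyyxyyyyyy` → match
D. `yxyxxyxyxxx` → no match
E. `yxyyyyyy` → no match
F → no match
G. `yxxyyxyy` → no match

A, C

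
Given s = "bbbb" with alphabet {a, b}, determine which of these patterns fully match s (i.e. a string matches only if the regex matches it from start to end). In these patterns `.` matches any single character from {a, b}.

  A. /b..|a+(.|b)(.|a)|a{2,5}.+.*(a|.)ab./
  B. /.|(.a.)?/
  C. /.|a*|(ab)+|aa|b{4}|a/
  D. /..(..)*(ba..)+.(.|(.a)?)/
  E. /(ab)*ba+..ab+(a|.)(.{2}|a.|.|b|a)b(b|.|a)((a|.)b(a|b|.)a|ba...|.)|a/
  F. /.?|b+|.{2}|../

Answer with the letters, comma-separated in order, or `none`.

A → no match
B → no match
C → match
D → no match
E → no match
F → match

C, F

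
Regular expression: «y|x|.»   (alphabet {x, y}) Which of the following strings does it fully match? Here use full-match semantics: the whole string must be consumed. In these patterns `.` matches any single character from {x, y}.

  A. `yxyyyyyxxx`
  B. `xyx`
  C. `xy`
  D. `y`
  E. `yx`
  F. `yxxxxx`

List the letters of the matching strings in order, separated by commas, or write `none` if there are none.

D

A → no match
B → no match
C → no match
D → match
E → no match
F → no match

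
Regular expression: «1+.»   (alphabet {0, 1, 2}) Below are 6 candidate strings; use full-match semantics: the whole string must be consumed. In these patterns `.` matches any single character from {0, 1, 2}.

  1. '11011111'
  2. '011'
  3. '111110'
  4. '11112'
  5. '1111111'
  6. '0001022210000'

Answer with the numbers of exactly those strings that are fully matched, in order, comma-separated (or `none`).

3, 4, 5

1 → no match
2 → no match — must start with '1'
3 → match
4 → match
5 → match
6 → no match — must start with '1'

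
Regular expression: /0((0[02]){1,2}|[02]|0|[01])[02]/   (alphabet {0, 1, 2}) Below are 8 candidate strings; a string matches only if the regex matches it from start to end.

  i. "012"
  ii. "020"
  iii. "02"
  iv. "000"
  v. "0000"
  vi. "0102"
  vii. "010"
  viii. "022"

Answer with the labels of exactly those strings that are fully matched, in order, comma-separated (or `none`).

i, ii, iv, v, vii, viii

i → match
ii → match
iii → no match
iv → match
v → match
vi → no match
vii → match
viii → match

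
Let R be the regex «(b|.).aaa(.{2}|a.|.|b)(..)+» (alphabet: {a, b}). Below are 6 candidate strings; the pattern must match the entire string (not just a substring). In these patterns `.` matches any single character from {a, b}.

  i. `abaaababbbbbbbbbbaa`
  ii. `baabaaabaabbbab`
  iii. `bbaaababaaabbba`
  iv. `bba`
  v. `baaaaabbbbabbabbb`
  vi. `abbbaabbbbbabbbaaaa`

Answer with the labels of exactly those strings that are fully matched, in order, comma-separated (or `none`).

i → match
ii → no match
iii → match
iv. `bba` → no match
v → match
vi → no match

i, iii, v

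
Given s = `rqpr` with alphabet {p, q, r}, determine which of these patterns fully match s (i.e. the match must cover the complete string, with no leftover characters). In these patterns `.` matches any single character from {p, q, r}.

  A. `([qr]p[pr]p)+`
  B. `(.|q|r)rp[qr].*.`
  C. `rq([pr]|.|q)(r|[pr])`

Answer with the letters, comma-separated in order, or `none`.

C

A → no match — must end with `p`
B → no match
C → match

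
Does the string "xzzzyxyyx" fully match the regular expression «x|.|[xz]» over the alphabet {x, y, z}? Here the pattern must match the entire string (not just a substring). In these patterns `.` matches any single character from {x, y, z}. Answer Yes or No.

No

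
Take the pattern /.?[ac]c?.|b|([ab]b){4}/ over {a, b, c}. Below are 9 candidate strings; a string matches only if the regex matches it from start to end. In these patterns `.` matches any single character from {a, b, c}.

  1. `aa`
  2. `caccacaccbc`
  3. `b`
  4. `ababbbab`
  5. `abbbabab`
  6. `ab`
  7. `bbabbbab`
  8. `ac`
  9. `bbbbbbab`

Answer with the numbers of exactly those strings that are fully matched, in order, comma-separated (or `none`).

1 → match
2 → no match
3 → match
4 → match
5 → match
6 → match
7 → match
8 → match
9 → match

1, 3, 4, 5, 6, 7, 8, 9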